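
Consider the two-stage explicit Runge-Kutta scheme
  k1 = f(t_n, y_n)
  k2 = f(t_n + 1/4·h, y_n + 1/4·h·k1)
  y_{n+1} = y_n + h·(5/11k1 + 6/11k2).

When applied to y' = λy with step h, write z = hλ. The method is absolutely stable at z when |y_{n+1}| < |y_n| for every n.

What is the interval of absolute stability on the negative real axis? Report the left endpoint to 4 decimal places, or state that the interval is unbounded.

On y'=λy, z=hλ:
  k1=λy_n ⇒ h·k1=z·y_n;  k2=λ(1+1/4z)y_n ⇒ h·k2=z(1+1/4z)y_n
  y_{n+1}/y_n = 1 + 5/11z + 6/11z(1+1/4z) = 1 + z + 3/22z²
  R(z) = 1 + z + 3/22z².

Boundary: |R(x)|=1, x<0.
x=-0.76: |R|=0.3188
R=1: x+3/22x²=0 ⇒ x=−22/3=-7.3333; min R=1−1/(4·3/22)=-0.8333>−1
Confirm numerically:
  x=-5.615: |R|=0.31570 <1
  x=-5.084: |R|=0.55940 <1
  x=-4.999: |R|=0.59127 <1
  x=-3.349: |R|=0.81957 <1
  x=-7.903: |R|=1.61392 >1
  x=-7.394: |R|=1.06117 >1
So |R|<1 on (-7.3333, 0).

z∈(-7.3333,0).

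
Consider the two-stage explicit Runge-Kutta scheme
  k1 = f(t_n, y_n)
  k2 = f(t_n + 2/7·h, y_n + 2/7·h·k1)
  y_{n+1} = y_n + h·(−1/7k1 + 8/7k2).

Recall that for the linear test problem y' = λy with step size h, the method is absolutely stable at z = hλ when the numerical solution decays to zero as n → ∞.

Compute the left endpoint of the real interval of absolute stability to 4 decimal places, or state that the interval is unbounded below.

left endpoint -3.0625.

With y'=λy (z=hλ):
  k1=λy_n ⇒ h·k1=z·y_n;  k2=λ(1+2/7z)y_n ⇒ h·k2=z(1+2/7z)y_n
  y_{n+1}/y_n = 1 − 1/7z + 8/7z(1+2/7z) = 1 + z + 16/49z²
  ⇒ R(z) = 1 + z + 16/49z².

Solve |R(x)|<1 on ℝ⁻.
x=-0.94: |R|=0.3485
R=1: x+16/49x²=0 ⇒ x=−49/16=-3.0625; min R=1−1/(4·16/49)=0.2344>−1
Confirm numerically:
  x=-2.919: |R|=0.86322 <1
  x=-2.173: |R|=0.36885 <1
  x=-2.046: |R|=0.32090 <1
  x=-1.649: |R|=0.23890 <1
  x=-3.550: |R|=1.56510 >1
  x=-3.222: |R|=1.16781 >1
  x=-3.143: |R|=1.08262 >1
So |R|<1 on (-3.0625, 0).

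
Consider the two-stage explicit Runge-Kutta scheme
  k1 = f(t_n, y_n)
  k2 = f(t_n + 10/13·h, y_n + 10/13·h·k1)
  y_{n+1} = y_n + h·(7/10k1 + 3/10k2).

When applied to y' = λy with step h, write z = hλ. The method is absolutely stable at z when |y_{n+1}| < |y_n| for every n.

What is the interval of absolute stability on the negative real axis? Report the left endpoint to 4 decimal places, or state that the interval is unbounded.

(-4.3333, 0).

With y'=λy (z=hλ):
  k1=λy_n ⇒ h·k1=z·y_n;  k2=λ(1+10/13z)y_n ⇒ h·k2=z(1+10/13z)y_n
  y_{n+1}/y_n = 1 + 7/10z + 3/10z(1+10/13z) = 1 + z + 3/13z²
  R(z) = 1 + z + 3/13z².

Solve |R(x)|<1 on ℝ⁻.
x=-1.26: |R|=0.1064
R=1: x+3/13x²=0 ⇒ x=−13/3=-4.3333; min R=1−1/(4·3/13)=-0.0833>−1
Confirm numerically:
  x=-3.778: |R|=0.51583 <1
  x=-3.467: |R|=0.30687 <1
  x=-2.665: |R|=0.02602 <1
  x=-4.584: |R|=1.26517 >1
  x=-4.445: |R|=1.11454 >1
Stable set (-4.3333, 0).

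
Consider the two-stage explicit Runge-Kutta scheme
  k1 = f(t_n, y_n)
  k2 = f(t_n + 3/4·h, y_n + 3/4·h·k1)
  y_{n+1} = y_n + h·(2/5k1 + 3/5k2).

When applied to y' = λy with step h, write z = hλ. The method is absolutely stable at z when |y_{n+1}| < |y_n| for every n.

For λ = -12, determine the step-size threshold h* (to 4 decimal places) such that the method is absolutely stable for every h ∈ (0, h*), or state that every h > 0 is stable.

(-2.2222,0); λ=-12 ⇒ h* = (20/9)/12 = 0.1852.

On y'=λy, z=hλ:
  k1=λy_n ⇒ h·k1=z·y_n;  k2=λ(1+3/4z)y_n ⇒ h·k2=z(1+3/4z)y_n
  y_{n+1}/y_n = 1 + 2/5z + 3/5z(1+3/4z) = 1 + z + 9/20z²
  Hence R(z) = 1 + z + 9/20z².

Solve |R(x)|<1 on ℝ⁻.
x=-1.43: |R|=0.4902
R=1: x+9/20x²=0 ⇒ x=−20/9=-2.2222; min R=1−1/(4·9/20)=0.4444>−1
Confirm numerically:
  x=-1.894: |R|=0.72026 <1
  x=-1.734: |R|=0.61904 <1
  x=-1.356: |R|=0.47143 <1
  x=-0.921: |R|=0.46071 <1
  x=-2.362: |R|=1.14857 >1
  x=-2.337: |R|=1.12071 >1
So |R|<1 on (-2.2222, 0).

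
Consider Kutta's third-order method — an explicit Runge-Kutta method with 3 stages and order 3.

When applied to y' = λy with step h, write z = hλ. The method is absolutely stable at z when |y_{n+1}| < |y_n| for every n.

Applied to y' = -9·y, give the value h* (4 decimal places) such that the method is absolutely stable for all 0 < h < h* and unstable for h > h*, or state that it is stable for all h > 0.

With y'=λy (z=hλ):
  order 3, 3-stage ⇒ R(z)=1+z+z^2/2+z^3/6
  (e.g. R(-0.45)=0.63606, |R|=0.63606)

Boundary: |R(x)|=1, x<0.
x=-0.45: |R|=0.6361
|R(-2.37)|=0.7802 |R(-1.12)|=0.2730 |R(-0.78)|=0.4451
Bisect:
  x_lo=-3.1050 |R|=2.2736  x_hi=-0.3817 |R|=0.6819
  mid=-1.74333 |R|=0.10679 →hi
  mid=-2.42415 |R|=0.86015 →hi
  mid=-2.76456 |R|=1.46466 →lo
  mid=-2.59436 |R|=1.13931 →lo
  mid=-2.50925 |R|=0.99427 →hi
  mid=-2.55180 |R|=1.06538 →lo
  mid=-2.53053 |R|=1.02948 →lo
  mid=-2.51989 |R|=1.01179 →lo
  mid=-2.51457 |R|=1.00301 →lo
  mid=-2.51191 |R|=0.99863 →hi
  ...
  [-2.51291,-2.51274] ⇒ x*=-2.5127
Interval (-2.5127, 0).

(-2.5127,0); λ=-9 ⇒ h* = 0.2792.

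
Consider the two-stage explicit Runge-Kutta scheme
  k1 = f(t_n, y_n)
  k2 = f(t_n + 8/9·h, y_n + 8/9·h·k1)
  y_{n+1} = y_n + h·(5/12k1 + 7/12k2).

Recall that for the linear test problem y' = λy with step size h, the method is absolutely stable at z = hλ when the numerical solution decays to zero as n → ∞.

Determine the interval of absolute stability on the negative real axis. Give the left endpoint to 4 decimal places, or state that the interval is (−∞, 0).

Test eqn y'=λy, z=hλ:
  k1=λy_n ⇒ h·k1=z·y_n;  k2=λ(1+8/9z)y_n ⇒ h·k2=z(1+8/9z)y_n
  y_{n+1}/y_n = 1 + 5/12z + 7/12z(1+8/9z) = 1 + z + 14/27z²
  ⇒ R(z) = 1 + z + 14/27z².

Need |R(x)|<1, x<0.
x=-0.35: |R|=0.7135
R=1: x+14/27x²=0 ⇒ x=−27/14=-1.9286; min R=1−1/(4·14/27)=0.5179>−1
Confirm numerically:
  x=-1.739: |R|=0.82906 <1
  x=-1.486: |R|=0.65899 <1
  x=-1.085: |R|=0.52541 <1
  x=-0.884: |R|=0.52120 <1
  x=-2.279: |R|=1.41410 >1
  x=-2.274: |R|=1.40730 >1
So |R|<1 on (-1.9286, 0).

z∈(-1.9286,0).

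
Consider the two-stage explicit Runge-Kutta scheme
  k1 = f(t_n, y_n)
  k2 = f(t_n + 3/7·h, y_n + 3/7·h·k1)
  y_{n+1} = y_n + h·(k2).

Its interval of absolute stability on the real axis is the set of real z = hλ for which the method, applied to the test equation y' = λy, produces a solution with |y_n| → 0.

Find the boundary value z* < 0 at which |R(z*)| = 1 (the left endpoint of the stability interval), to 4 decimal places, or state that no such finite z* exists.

left endpoint -2.3333.

On y'=λy, z=hλ:
  k1=λy_n ⇒ h·k1=z·y_n;  k2=λ(1+3/7z)y_n ⇒ h·k2=z(1+3/7z)y_n
  y_{n+1}/y_n = 1 + z(1+3/7z) = 1 + z + 3/7z²
  Hence R(z) = 1 + z + 3/7z².

Find x<0 with |R(x)|<1.
x=-1.25: |R|=0.4196
R=1: x+3/7x²=0 ⇒ x=−7/3=-2.3333; min R=1−1/(4·3/7)=0.4167>−1
Confirm numerically:
  x=-1.823: |R|=0.60128 <1
  x=-1.780: |R|=0.57789 <1
  x=-1.638: |R|=0.51188 <1
  x=-2.643: |R|=1.35076 >1
  x=-2.455: |R|=1.12801 >1
Interval (-2.3333, 0).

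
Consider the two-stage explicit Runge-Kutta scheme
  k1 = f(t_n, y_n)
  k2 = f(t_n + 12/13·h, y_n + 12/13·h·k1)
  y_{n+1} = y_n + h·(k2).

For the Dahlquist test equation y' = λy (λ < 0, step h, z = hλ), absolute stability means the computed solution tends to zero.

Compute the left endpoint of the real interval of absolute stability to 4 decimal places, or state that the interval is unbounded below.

With y'=λy (z=hλ):
  k1=λy_n ⇒ h·k1=z·y_n;  k2=λ(1+12/13z)y_n ⇒ h·k2=z(1+12/13z)y_n
  y_{n+1}/y_n = 1 + z(1+12/13z) = 1 + z + 12/13z²
  Hence R(z) = 1 + z + 12/13z².

Find x<0 with |R(x)|<1.
x=-0.35: |R|=0.7631
R=1: x+12/13x²=0 ⇒ x=−13/12=-1.0833; min R=1−1/(4·12/13)=0.7292>−1
Confirm numerically:
  x=-0.952: |R|=0.88459 <1
  x=-0.765: |R|=0.77521 <1
  x=-0.639: |R|=0.73791 <1
  x=-0.622: |R|=0.73512 <1
  x=-1.482: |R|=1.54538 >1
  x=-1.276: |R|=1.22693 >1
  x=-1.149: |R|=1.06965 >1
Stable set (-1.0833, 0).

z* = -1.0833.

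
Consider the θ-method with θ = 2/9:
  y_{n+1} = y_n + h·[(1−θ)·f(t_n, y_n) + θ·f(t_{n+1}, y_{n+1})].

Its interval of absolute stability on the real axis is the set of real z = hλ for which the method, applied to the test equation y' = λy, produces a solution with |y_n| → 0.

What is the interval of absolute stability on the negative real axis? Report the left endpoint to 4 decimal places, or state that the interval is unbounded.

With y'=λy (z=hλ):
  y_{n+1} = y_n + z·[7/9·y_n + 2/9·y_{n+1}] ⇒ (1 − 2/9z)y_{n+1} = (1 + 7/9z)y_n
  ⇒ R(z) = (1 + 7/9z)/(1 − 2/9z).

Need |R(x)|<1, x<0.
x=-1.32: |R|=0.0206
R=−1: 1+7/9x = −1+2/9x ⇒ -5/9x=2 ⇒ x=2/(-5/9)=-3.6000
Confirm numerically:
  x=-3.540: |R|=0.98134 <1
  x=-2.517: |R|=0.61415 <1
  x=-2.121: |R|=0.44155 <1
  x=-1.495: |R|=0.12219 <1
  x=-4.146: |R|=1.15788 >1
  x=-3.837: |R|=1.07107 >1
So |R|<1 on (-3.6000, 0).

(-3.6000, 0).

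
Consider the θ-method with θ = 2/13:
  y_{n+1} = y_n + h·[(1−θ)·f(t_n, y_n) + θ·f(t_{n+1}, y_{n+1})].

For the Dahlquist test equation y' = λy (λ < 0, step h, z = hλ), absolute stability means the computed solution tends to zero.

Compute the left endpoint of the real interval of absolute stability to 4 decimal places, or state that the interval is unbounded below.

Set f=λy, z=hλ:
  y_{n+1} = y_n + z·[11/13·y_n + 2/13·y_{n+1}] ⇒ (1 − 2/13z)y_{n+1} = (1 + 11/13z)y_n
  so R(z) = (1 + 11/13z)/(1 − 2/13z).

Boundary: |R(x)|=1, x<0.
x=-1.09: |R|=0.0665
R=−1: 1+11/13x = −1+2/13x ⇒ -9/13x=2 ⇒ x=2/(-9/13)=-2.8889
Confirm numerically:
  x=-2.839: |R|=0.97596 <1
  x=-2.401: |R|=0.75334 <1
  x=-1.984: |R|=0.52004 <1
  x=-1.404: |R|=0.15461 <1
  x=-3.271: |R|=1.17598 >1
  x=-3.113: |R|=1.10491 >1
  x=-2.938: |R|=1.02342 >1
Interval (-2.8889, 0).

z* = -2.8889.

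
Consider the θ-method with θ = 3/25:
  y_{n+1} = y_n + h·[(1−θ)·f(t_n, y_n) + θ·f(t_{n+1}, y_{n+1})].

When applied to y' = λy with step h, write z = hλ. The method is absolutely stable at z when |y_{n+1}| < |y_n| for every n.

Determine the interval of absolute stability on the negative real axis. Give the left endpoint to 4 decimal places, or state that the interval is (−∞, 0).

On y'=λy, z=hλ:
  y_{n+1} = y_n + z·[22/25·y_n + 3/25·y_{n+1}] ⇒ (1 − 3/25z)y_{n+1} = (1 + 22/25z)y_n
  ⇒ R(z) = (1 + 22/25z)/(1 − 3/25z).

Boundary: |R(x)|=1, x<0.
x=-1.49: |R|=0.2640
R=−1: 1+22/25x = −1+3/25x ⇒ -19/25x=2 ⇒ x=2/(-19/25)=-2.6316
Confirm numerically:
  x=-2.552: |R|=0.95370 <1
  x=-2.446: |R|=0.89096 <1
  x=-1.512: |R|=0.27979 <1
  x=-1.365: |R|=0.17288 <1
  x=-3.054: |R|=1.23494 >1
  x=-2.847: |R|=1.12203 >1
So |R|<1 on (-2.6316, 0).

(-2.6316, 0).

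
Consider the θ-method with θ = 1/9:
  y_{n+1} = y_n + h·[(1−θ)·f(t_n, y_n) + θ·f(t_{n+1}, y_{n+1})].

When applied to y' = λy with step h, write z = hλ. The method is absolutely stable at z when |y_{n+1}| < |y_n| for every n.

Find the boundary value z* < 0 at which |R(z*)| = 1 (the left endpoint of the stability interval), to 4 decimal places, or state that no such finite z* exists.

Set f=λy, z=hλ:
  y_{n+1} = y_n + z·[8/9·y_n + 1/9·y_{n+1}] ⇒ (1 − 1/9z)y_{n+1} = (1 + 8/9z)y_n
  so R(z) = (1 + 8/9z)/(1 − 1/9z).

Find x<0 with |R(x)|<1.
x=-0.52: |R|=0.5084
R=−1: 1+8/9x = −1+1/9x ⇒ -7/9x=2 ⇒ x=2/(-7/9)=-2.5714
Confirm numerically:
  x=-1.768: |R|=0.47771 <1
  x=-1.503: |R|=0.28792 <1
  x=-1.209: |R|=0.06582 <1
  x=-3.120: |R|=1.31683 >1
  x=-3.023: |R|=1.26291 >1
Stable set (-2.5714, 0).

z* = -2.5714.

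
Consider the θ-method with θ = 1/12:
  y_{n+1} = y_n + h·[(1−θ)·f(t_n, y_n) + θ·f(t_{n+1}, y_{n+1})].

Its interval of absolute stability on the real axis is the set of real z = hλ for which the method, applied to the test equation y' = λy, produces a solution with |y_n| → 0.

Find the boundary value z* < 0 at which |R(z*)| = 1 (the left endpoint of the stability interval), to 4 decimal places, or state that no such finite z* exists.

With y'=λy (z=hλ):
  y_{n+1} = y_n + z·[11/12·y_n + 1/12·y_{n+1}] ⇒ (1 − 1/12z)y_{n+1} = (1 + 11/12z)y_n
  so R(z) = (1 + 11/12z)/(1 − 1/12z).

Boundary: |R(x)|=1, x<0.
x=-0.89: |R|=0.1715
R=−1: 1+11/12x = −1+1/12x ⇒ -5/6x=2 ⇒ x=2/(-5/6)=-2.4000
Confirm numerically:
  x=-2.354: |R|=0.96795 <1
  x=-2.075: |R|=0.76909 <1
  x=-1.934: |R|=0.66557 <1
  x=-1.872: |R|=0.61938 <1
  x=-2.830: |R|=1.28995 >1
  x=-2.819: |R|=1.28275 >1
  x=-2.763: |R|=1.24588 >1
Stable set (-2.4000, 0).

z* = -2.4000.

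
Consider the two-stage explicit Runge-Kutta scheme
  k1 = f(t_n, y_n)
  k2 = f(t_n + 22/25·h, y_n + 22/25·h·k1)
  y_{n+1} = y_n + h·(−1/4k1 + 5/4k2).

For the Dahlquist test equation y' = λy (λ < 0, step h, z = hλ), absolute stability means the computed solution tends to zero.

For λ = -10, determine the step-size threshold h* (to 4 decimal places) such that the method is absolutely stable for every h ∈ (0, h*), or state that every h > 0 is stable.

(-0.9091,0); λ=-10 ⇒ h* = (10/11)/10 = 0.0909.

On y'=λy, z=hλ:
  k1=λy_n ⇒ h·k1=z·y_n;  k2=λ(1+22/25z)y_n ⇒ h·k2=z(1+22/25z)y_n
  y_{n+1}/y_n = 1 − 1/4z + 5/4z(1+22/25z) = 1 + z + 11/10z²
  so R(z) = 1 + z + 11/10z².

Need |R(x)|<1, x<0.
x=-0.31: |R|=0.7957
R=1: x+11/10x²=0 ⇒ x=−10/11=-0.9091; min R=1−1/(4·11/10)=0.7727>−1
Confirm numerically:
  x=-0.835: |R|=0.93195 <1
  x=-0.751: |R|=0.86940 <1
  x=-0.520: |R|=0.77744 <1
  x=-1.104: |R|=1.23670 >1
  x=-1.079: |R|=1.20167 >1
So |R|<1 on (-0.9091, 0).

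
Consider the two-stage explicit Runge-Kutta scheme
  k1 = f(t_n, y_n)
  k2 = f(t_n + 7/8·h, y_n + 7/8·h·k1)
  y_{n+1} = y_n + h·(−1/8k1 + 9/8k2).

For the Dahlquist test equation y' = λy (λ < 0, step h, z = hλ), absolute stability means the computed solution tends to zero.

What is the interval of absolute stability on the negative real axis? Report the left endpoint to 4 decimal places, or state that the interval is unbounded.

(-1.0159, 0).

Set f=λy, z=hλ:
  k1=λy_n ⇒ h·k1=z·y_n;  k2=λ(1+7/8z)y_n ⇒ h·k2=z(1+7/8z)y_n
  y_{n+1}/y_n = 1 − 1/8z + 9/8z(1+7/8z) = 1 + z + 63/64z²
  so R(z) = 1 + z + 63/64z².

Find x<0 with |R(x)|<1.
x=-0.63: |R|=0.7607
R=1: x+63/64x²=0 ⇒ x=−64/63=-1.0159; min R=1−1/(4·63/64)=0.7460>−1
Confirm numerically:
  x=-0.955: |R|=0.94277 <1
  x=-0.652: |R|=0.76646 <1
  x=-0.414: |R|=0.75472 <1
  x=-1.532: |R|=1.77835 >1
  x=-1.453: |R|=1.62522 >1
So |R|<1 on (-1.0159, 0).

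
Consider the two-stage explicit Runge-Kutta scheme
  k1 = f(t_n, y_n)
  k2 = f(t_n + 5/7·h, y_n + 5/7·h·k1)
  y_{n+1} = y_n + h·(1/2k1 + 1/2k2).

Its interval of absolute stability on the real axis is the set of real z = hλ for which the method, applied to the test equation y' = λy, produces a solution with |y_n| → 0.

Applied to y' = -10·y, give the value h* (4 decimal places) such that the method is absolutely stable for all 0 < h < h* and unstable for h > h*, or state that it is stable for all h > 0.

(-2.8000,0); λ=-10 ⇒ h* = (14/5)/10 = 0.2800.

Set f=λy, z=hλ:
  k1=λy_n ⇒ h·k1=z·y_n;  k2=λ(1+5/7z)y_n ⇒ h·k2=z(1+5/7z)y_n
  y_{n+1}/y_n = 1 + 1/2z + 1/2z(1+5/7z) = 1 + z + 5/14z²
  R(z) = 1 + z + 5/14z².

Need |R(x)|<1, x<0.
x=-1.43: |R|=0.3003
R=1: x+5/14x²=0 ⇒ x=−14/5=-2.8000; min R=1−1/(4·5/14)=0.3000>−1
Confirm numerically:
  x=-2.375: |R|=0.63951 <1
  x=-2.322: |R|=0.60360 <1
  x=-1.634: |R|=0.31956 <1
  x=-3.348: |R|=1.65525 >1
  x=-2.907: |R|=1.11109 >1
So |R|<1 on (-2.8000, 0).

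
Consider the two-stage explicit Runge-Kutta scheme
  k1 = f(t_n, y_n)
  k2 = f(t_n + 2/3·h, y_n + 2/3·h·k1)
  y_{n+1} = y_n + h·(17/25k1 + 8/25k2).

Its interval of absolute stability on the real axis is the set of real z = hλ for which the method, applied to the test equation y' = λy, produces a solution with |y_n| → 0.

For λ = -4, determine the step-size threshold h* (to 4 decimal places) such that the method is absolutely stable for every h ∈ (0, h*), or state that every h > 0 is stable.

(-4.6875,0); λ=-4 ⇒ h* = (75/16)/4 = 1.1719.

Test eqn y'=λy, z=hλ:
  k1=λy_n ⇒ h·k1=z·y_n;  k2=λ(1+2/3z)y_n ⇒ h·k2=z(1+2/3z)y_n
  y_{n+1}/y_n = 1 + 17/25z + 8/25z(1+2/3z) = 1 + z + 16/75z²
  Hence R(z) = 1 + z + 16/75z².

Need |R(x)|<1, x<0.
x=-1.24: |R|=0.0880
R=1: x+16/75x²=0 ⇒ x=−75/16=-4.6875; min R=1−1/(4·16/75)=-0.1719>−1
Confirm numerically:
  x=-4.625: |R|=0.93833 <1
  x=-2.846: |R|=0.11806 <1
  x=-2.340: |R|=0.17187 <1
  x=-1.879: |R|=0.12580 <1
  x=-5.106: |R|=1.45586 >1
  x=-4.815: |R|=1.13097 >1
Interval (-4.6875, 0).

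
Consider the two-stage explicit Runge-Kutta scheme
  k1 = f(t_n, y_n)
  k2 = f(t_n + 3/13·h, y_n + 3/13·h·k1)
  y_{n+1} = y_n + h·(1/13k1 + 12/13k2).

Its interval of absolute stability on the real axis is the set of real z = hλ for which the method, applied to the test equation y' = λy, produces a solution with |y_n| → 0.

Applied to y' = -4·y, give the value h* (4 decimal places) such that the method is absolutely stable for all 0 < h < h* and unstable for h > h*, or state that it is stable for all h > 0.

Test eqn y'=λy, z=hλ:
  k1=λy_n ⇒ h·k1=z·y_n;  k2=λ(1+3/13z)y_n ⇒ h·k2=z(1+3/13z)y_n
  y_{n+1}/y_n = 1 + 1/13z + 12/13z(1+3/13z) = 1 + z + 36/169z²
  Hence R(z) = 1 + z + 36/169z².

Find x<0 with |R(x)|<1.
x=-1.04: |R|=0.1904
R=1: x+36/169x²=0 ⇒ x=−169/36=-4.6944; min R=1−1/(4·36/169)=-0.1736>−1
Confirm numerically:
  x=-3.679: |R|=0.20420 <1
  x=-2.956: |R|=0.09466 <1
  x=-2.549: |R|=0.16494 <1
  x=-4.759: |R|=1.06544 >1
  x=-4.734: |R|=1.03989 >1
Interval (-4.6944, 0).

(-4.6944,0); λ=-4 ⇒ h* = (169/36)/4 = 1.1736.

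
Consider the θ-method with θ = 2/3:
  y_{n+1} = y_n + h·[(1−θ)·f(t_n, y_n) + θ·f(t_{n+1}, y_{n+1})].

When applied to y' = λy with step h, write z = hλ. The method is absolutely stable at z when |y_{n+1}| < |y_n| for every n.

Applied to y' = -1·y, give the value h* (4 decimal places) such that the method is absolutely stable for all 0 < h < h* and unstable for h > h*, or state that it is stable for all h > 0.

(−∞, 0) — no finite endpoint. Any h>0 works for λ=-1.

Test eqn y'=λy, z=hλ:
  y_{n+1} = y_n + z·[1/3·y_n + 2/3·y_{n+1}] ⇒ (1 − 2/3z)y_{n+1} = (1 + 1/3z)y_n
  Hence R(z) = (1 + 1/3z)/(1 − 2/3z).

Find x<0 with |R(x)|<1.
x=-0.81: |R|=0.4740
x=-2: |R|=0.1429
x=-10: |R|=0.3043
x=-100: |R|=0.4778
θ=2/3≥1/2 ⇒ |1+1/3x|<|1−2/3x| ∀x<0 ⇒ interval (−∞,0).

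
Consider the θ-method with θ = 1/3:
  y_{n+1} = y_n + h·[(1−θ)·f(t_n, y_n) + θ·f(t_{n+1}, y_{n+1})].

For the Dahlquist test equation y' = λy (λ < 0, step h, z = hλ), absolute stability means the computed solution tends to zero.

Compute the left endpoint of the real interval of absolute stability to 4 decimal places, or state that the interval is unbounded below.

Set f=λy, z=hλ:
  y_{n+1} = y_n + z·[2/3·y_n + 1/3·y_{n+1}] ⇒ (1 − 1/3z)y_{n+1} = (1 + 2/3z)y_n
  Hence R(z) = (1 + 2/3z)/(1 − 1/3z).

Find x<0 with |R(x)|<1.
x=-1.31: |R|=0.0882
R=−1: 1+2/3x = −1+1/3x ⇒ -1/3x=2 ⇒ x=2/(-1/3)=-6.0000
Confirm numerically:
  x=-5.964: |R|=0.99598 <1
  x=-5.958: |R|=0.99531 <1
  x=-5.698: |R|=0.96528 <1
  x=-3.394: |R|=0.59243 <1
  x=-6.328: |R|=1.03516 >1
  x=-6.265: |R|=1.02860 >1
Stable set (-6.0000, 0).

left endpoint -6.0000.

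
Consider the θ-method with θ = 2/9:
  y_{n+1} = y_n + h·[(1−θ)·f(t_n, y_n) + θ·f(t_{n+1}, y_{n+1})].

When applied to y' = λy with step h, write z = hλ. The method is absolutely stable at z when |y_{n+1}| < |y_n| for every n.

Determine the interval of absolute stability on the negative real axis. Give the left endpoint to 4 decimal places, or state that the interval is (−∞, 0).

(-3.6000, 0).

Test eqn y'=λy, z=hλ:
  y_{n+1} = y_n + z·[7/9·y_n + 2/9·y_{n+1}] ⇒ (1 − 2/9z)y_{n+1} = (1 + 7/9z)y_n
  ⇒ R(z) = (1 + 7/9z)/(1 − 2/9z).

Boundary: |R(x)|=1, x<0.
x=-1.79: |R|=0.2806
R=−1: 1+7/9x = −1+2/9x ⇒ -5/9x=2 ⇒ x=2/(-5/9)=-3.6000
Confirm numerically:
  x=-2.348: |R|=0.54293 <1
  x=-1.991: |R|=0.38030 <1
  x=-1.724: |R|=0.24647 <1
  x=-1.652: |R|=0.20839 <1
  x=-4.173: |R|=1.16517 >1
  x=-3.961: |R|=1.10667 >1
Interval (-3.6000, 0).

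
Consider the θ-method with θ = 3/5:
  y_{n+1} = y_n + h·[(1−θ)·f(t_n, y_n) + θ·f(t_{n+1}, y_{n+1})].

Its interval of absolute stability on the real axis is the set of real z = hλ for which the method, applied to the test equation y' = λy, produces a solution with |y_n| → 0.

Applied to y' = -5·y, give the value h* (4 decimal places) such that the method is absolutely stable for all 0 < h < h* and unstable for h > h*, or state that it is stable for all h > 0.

Set f=λy, z=hλ:
  y_{n+1} = y_n + z·[2/5·y_n + 3/5·y_{n+1}] ⇒ (1 − 3/5z)y_{n+1} = (1 + 2/5z)y_n
  so R(z) = (1 + 2/5z)/(1 − 3/5z).

Need |R(x)|<1, x<0.
x=-1.79: |R|=0.1369
x=-2: |R|=0.0909
x=-10: |R|=0.4286
x=-100: |R|=0.6393
θ=3/5≥1/2 ⇒ |1+2/5x|<|1−3/5x| ∀x<0 ⇒ interval (−∞,0).

interval (−∞, 0). Any h>0 works for λ=-5.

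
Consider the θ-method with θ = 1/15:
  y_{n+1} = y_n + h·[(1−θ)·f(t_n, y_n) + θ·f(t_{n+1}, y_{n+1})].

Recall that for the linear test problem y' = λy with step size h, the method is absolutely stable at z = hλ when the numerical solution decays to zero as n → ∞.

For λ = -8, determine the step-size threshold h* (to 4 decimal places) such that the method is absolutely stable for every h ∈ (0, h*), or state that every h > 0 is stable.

With y'=λy (z=hλ):
  y_{n+1} = y_n + z·[14/15·y_n + 1/15·y_{n+1}] ⇒ (1 − 1/15z)y_{n+1} = (1 + 14/15z)y_n
  R(z) = (1 + 14/15z)/(1 − 1/15z).

Find x<0 with |R(x)|<1.
x=-1.27: |R|=0.1709
R=−1: 1+14/15x = −1+1/15x ⇒ -13/15x=2 ⇒ x=2/(-13/15)=-2.3077
Confirm numerically:
  x=-1.657: |R|=0.49217 <1
  x=-1.152: |R|=0.06984 <1
  x=-0.996: |R|=0.06602 <1
  x=-2.687: |R|=1.27879 >1
  x=-2.661: |R|=1.26006 >1
  x=-2.423: |R|=1.08604 >1
Interval (-2.3077, 0).

(-2.3077,0); λ=-8 ⇒ h* = (30/13)/8 = 0.2885.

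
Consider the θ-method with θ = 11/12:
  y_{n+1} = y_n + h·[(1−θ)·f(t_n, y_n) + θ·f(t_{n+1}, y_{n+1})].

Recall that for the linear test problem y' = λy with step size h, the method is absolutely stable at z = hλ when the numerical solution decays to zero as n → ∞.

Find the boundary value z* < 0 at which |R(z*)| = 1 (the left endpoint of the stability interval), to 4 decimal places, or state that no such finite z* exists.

unbounded; (−∞, 0).

Test eqn y'=λy, z=hλ:
  y_{n+1} = y_n + z·[1/12·y_n + 11/12·y_{n+1}] ⇒ (1 − 11/12z)y_{n+1} = (1 + 1/12z)y_n
  Hence R(z) = (1 + 1/12z)/(1 − 11/12z).

Need |R(x)|<1, x<0.
x=-1.22: |R|=0.4241
x=-2: |R|=0.2941
x=-10: |R|=0.0164
x=-100: |R|=0.0791
θ=11/12≥1/2 ⇒ |1+1/12x|<|1−11/12x| ∀x<0 ⇒ stable on all of ℝ⁻.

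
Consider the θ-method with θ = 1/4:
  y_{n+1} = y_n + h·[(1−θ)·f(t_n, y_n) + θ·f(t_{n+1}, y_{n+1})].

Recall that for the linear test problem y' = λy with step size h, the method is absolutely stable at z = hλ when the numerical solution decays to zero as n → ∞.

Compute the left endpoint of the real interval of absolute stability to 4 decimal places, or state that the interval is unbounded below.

Set f=λy, z=hλ:
  y_{n+1} = y_n + z·[3/4·y_n + 1/4·y_{n+1}] ⇒ (1 − 1/4z)y_{n+1} = (1 + 3/4z)y_n
  R(z) = (1 + 3/4z)/(1 − 1/4z).

Need |R(x)|<1, x<0.
x=-1.14: |R|=0.1128
R=−1: 1+3/4x = −1+1/4x ⇒ -1/2x=2 ⇒ x=2/(-1/2)=-4.0000
Confirm numerically:
  x=-3.120: |R|=0.75281 <1
  x=-2.491: |R|=0.53505 <1
  x=-1.913: |R|=0.29410 <1
  x=-1.909: |R|=0.29227 <1
  x=-4.255: |R|=1.06178 >1
  x=-4.206: |R|=1.05021 >1
So |R|<1 on (-4.0000, 0).

z* = -4.0000.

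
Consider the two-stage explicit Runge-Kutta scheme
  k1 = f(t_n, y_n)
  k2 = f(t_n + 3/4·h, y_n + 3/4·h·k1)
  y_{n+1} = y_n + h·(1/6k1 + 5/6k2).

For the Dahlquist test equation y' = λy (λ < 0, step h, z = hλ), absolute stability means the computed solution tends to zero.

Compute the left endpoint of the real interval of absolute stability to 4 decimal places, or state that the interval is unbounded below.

z* = -1.6000.

On y'=λy, z=hλ:
  k1=λy_n ⇒ h·k1=z·y_n;  k2=λ(1+3/4z)y_n ⇒ h·k2=z(1+3/4z)y_n
  y_{n+1}/y_n = 1 + 1/6z + 5/6z(1+3/4z) = 1 + z + 5/8z²
  Hence R(z) = 1 + z + 5/8z².

Need |R(x)|<1, x<0.
x=-0.65: |R|=0.6141
R=1: x+5/8x²=0 ⇒ x=−8/5=-1.6000; min R=1−1/(4·5/8)=0.6000>−1
Confirm numerically:
  x=-1.378: |R|=0.80880 <1
  x=-1.256: |R|=0.72996 <1
  x=-0.993: |R|=0.62328 <1
  x=-0.867: |R|=0.60281 <1
  x=-1.697: |R|=1.10288 >1
  x=-1.691: |R|=1.09618 >1
Interval (-1.6000, 0).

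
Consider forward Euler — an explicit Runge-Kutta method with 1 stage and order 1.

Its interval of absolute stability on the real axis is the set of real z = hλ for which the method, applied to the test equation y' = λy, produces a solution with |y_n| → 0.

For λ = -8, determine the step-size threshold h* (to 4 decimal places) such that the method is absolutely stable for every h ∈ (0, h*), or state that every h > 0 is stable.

(-2.0000,0); λ=-8 ⇒ h* = 0.2500.

Test eqn y'=λy, z=hλ:
  order 1, 1-stage ⇒ R(z)=1+z
  (e.g. R(-0.9)=0.10000, |R|=0.10000)

Solve |R(x)|<1 on ℝ⁻.
x=-0.9: |R|=0.1000
|R(-1.93)|=0.9300 |R(-1.68)|=0.6800 |R(-1.61)|=0.6100
Bisect:
  x_lo=-2.6399 |R|=1.6399  x_hi=-0.1351 |R|=0.8649
  mid=-1.38753 |R|=0.38753 →hi
  mid=-2.01371 |R|=1.01371 →lo
  mid=-1.70062 |R|=0.70062 →hi
  mid=-1.85717 |R|=0.85717 →hi
  mid=-1.93544 |R|=0.93544 →hi
  mid=-1.97458 |R|=0.97458 →hi
  mid=-1.99415 |R|=0.99415 →hi
  mid=-2.00393 |R|=1.00393 →lo
  mid=-1.99904 |R|=0.99904 →hi
  ...
  [-2.00011,-1.99995] ⇒ x*=-2.0000
Stable set (-2.0000, 0).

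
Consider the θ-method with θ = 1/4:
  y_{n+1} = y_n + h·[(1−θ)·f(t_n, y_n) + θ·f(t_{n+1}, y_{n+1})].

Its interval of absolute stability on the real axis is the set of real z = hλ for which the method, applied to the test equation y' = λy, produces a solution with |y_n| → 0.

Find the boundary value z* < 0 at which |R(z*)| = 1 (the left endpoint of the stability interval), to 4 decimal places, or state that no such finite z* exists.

Set f=λy, z=hλ:
  y_{n+1} = y_n + z·[3/4·y_n + 1/4·y_{n+1}] ⇒ (1 − 1/4z)y_{n+1} = (1 + 3/4z)y_n
  Hence R(z) = (1 + 3/4z)/(1 − 1/4z).

Boundary: |R(x)|=1, x<0.
x=-1.14: |R|=0.1128
R=−1: 1+3/4x = −1+1/4x ⇒ -1/2x=2 ⇒ x=2/(-1/2)=-4.0000
Confirm numerically:
  x=-3.945: |R|=0.98615 <1
  x=-3.526: |R|=0.87404 <1
  x=-1.834: |R|=0.25746 <1
  x=-1.831: |R|=0.25605 <1
  x=-4.054: |R|=1.01341 >1
  x=-4.022: |R|=1.00548 >1
So |R|<1 on (-4.0000, 0).

left endpoint -4.0000.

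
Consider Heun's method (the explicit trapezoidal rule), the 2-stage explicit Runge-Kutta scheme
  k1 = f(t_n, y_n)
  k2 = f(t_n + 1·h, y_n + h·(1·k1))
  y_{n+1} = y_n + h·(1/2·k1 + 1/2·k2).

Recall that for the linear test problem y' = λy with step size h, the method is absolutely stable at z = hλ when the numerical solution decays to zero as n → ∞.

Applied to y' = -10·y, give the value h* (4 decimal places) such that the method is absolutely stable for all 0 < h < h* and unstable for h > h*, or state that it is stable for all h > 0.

Test eqn y'=λy, z=hλ:
  order 2, 2-stage ⇒ R(z)=1+z+z^2/2
  (e.g. R(-0.51)=0.62005, |R|=0.62005)

Find x<0 with |R(x)|<1.
x=-0.51: |R|=0.6200
|R(-1.3)|=0.5450 |R(-1.2)|=0.5200 |R(-1.18)|=0.5162
Bisect:
  x_lo=-2.6661 |R|=1.8879  x_hi=-0.1826 |R|=0.8341
  mid=-1.42436 |R|=0.59004 →hi
  mid=-2.04523 |R|=1.04626 →lo
  mid=-1.73480 |R|=0.76996 →hi
  mid=-1.89002 |R|=0.89606 →hi
  mid=-1.96762 |R|=0.96815 →hi
  mid=-2.00643 |R|=1.00645 →lo
  mid=-1.98703 |R|=0.98711 →hi
  mid=-1.99673 |R|=0.99673 →hi
  ...
  [-2.00006,-1.99991] ⇒ x*=-2.0000
Interval (-2.0000, 0).

(-2.0000,0); λ=-10 ⇒ h* = 0.2000.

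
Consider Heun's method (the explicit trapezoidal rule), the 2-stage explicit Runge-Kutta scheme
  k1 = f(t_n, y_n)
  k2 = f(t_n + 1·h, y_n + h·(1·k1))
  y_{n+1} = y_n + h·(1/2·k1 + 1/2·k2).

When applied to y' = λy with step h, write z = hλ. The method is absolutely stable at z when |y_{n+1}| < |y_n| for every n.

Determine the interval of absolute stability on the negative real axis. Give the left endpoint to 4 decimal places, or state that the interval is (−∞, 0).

(-2.0000, 0).

With y'=λy (z=hλ):
  order 2, 2-stage ⇒ R(z)=1+z+z^2/2
  (e.g. R(-0.41)=0.67405, |R|=0.67405)

Need |R(x)|<1, x<0.
x=-0.41: |R|=0.6741
|R(-1.18)|=0.5162 |R(-0.86)|=0.5098 |R(-0.78)|=0.5242
Bisect:
  x_lo=-2.5710 |R|=1.7340  x_hi=-0.0763 |R|=0.9266
  mid=-1.32363 |R|=0.55237 →hi
  mid=-1.94730 |R|=0.94869 →hi
  mid=-2.25914 |R|=1.29271 →lo
  mid=-2.10322 |R|=1.10855 →lo
  mid=-2.02526 |R|=1.02558 →lo
  mid=-1.98628 |R|=0.98637 →hi
  mid=-2.00577 |R|=1.00579 →lo
  mid=-1.99603 |R|=0.99603 →hi
  mid=-2.00090 |R|=1.00090 →lo
  ...
  [-2.00014,-1.99998] ⇒ x*=-2.0000
Stable set (-2.0000, 0).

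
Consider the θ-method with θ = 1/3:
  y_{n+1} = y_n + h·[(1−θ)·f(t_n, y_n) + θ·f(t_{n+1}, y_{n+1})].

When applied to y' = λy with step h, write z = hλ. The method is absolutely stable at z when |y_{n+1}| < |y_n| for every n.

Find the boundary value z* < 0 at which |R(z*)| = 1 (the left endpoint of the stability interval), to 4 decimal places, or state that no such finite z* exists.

Test eqn y'=λy, z=hλ:
  y_{n+1} = y_n + z·[2/3·y_n + 1/3·y_{n+1}] ⇒ (1 − 1/3z)y_{n+1} = (1 + 2/3z)y_n
  ⇒ R(z) = (1 + 2/3z)/(1 − 1/3z).

Need |R(x)|<1, x<0.
x=-1.42: |R|=0.0362
R=−1: 1+2/3x = −1+1/3x ⇒ -1/3x=2 ⇒ x=2/(-1/3)=-6.0000
Confirm numerically:
  x=-3.851: |R|=0.68632 <1
  x=-3.309: |R|=0.57347 <1
  x=-3.247: |R|=0.55931 <1
  x=-6.434: |R|=1.04600 >1
  x=-6.357: |R|=1.03815 >1
  x=-6.160: |R|=1.01747 >1
So |R|<1 on (-6.0000, 0).

left endpoint -6.0000.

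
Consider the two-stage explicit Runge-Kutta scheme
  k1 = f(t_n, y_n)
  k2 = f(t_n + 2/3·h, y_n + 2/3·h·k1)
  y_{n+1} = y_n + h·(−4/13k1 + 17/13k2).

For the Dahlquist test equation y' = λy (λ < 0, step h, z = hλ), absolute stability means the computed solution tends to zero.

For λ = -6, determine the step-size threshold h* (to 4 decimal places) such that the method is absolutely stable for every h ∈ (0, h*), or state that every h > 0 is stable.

Set f=λy, z=hλ:
  k1=λy_n ⇒ h·k1=z·y_n;  k2=λ(1+2/3z)y_n ⇒ h·k2=z(1+2/3z)y_n
  y_{n+1}/y_n = 1 − 4/13z + 17/13z(1+2/3z) = 1 + z + 34/39z²
  R(z) = 1 + z + 34/39z².

Solve |R(x)|<1 on ℝ⁻.
x=-1.17: |R|=1.0234
R=1: x+34/39x²=0 ⇒ x=−39/34=-1.1471; min R=1−1/(4·34/39)=0.7132>−1
Confirm numerically:
  x=-1.030: |R|=0.89489 <1
  x=-0.991: |R|=0.86517 <1
  x=-0.891: |R|=0.80110 <1
  x=-1.367: |R|=1.26211 >1
  x=-1.318: |R|=1.19642 >1
Interval (-1.1471, 0).

(-1.1471,0); λ=-6 ⇒ h* = (39/34)/6 = 0.1912.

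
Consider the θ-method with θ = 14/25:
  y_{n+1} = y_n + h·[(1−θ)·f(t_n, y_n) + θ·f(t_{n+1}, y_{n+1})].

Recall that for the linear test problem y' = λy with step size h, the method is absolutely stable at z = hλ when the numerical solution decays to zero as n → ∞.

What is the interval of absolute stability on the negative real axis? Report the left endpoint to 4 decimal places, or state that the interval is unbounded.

On y'=λy, z=hλ:
  y_{n+1} = y_n + z·[11/25·y_n + 14/25·y_{n+1}] ⇒ (1 − 14/25z)y_{n+1} = (1 + 11/25z)y_n
  ⇒ R(z) = (1 + 11/25z)/(1 − 14/25z).

Boundary: |R(x)|=1, x<0.
x=-0.94: |R|=0.3842
x=-2: |R|=0.0566
x=-10: |R|=0.5152
x=-100: |R|=0.7544
θ=14/25≥1/2 ⇒ |1+11/25x|<|1−14/25x| ∀x<0 ⇒ unbounded interval.

interval (−∞, 0).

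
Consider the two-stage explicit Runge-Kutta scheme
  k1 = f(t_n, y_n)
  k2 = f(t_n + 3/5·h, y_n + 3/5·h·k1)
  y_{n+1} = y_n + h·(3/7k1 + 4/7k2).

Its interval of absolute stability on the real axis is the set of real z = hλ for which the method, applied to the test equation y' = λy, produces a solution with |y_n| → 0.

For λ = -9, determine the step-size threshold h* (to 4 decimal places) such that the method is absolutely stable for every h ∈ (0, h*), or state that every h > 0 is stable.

Test eqn y'=λy, z=hλ:
  k1=λy_n ⇒ h·k1=z·y_n;  k2=λ(1+3/5z)y_n ⇒ h·k2=z(1+3/5z)y_n
  y_{n+1}/y_n = 1 + 3/7z + 4/7z(1+3/5z) = 1 + z + 12/35z²
  so R(z) = 1 + z + 12/35z².

Boundary: |R(x)|=1, x<0.
x=-0.33: |R|=0.7073
R=1: x+12/35x²=0 ⇒ x=−35/12=-2.9167; min R=1−1/(4·12/35)=0.2708>−1
Confirm numerically:
  x=-2.676: |R|=0.77919 <1
  x=-1.735: |R|=0.29708 <1
  x=-1.349: |R|=0.27493 <1
  x=-1.283: |R|=0.28137 <1
  x=-3.407: |R|=1.57277 >1
  x=-3.331: |R|=1.47319 >1
Stable set (-2.9167, 0).

(-2.9167,0); λ=-9 ⇒ h* = (35/12)/9 = 0.3241.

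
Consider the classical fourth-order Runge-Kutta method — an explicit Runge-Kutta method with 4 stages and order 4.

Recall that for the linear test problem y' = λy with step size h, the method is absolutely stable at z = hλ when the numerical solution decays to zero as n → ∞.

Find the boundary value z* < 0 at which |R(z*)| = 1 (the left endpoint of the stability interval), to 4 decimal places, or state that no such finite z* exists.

left endpoint -2.7853.

Set f=λy, z=hλ:
  order 4, 4-stage ⇒ R(z)=1+z+z^2/2+z^3/6+z^4/24
  (e.g. R(-0.68)=0.50770, |R|=0.50770)

Find x<0 with |R(x)|<1.
x=-0.68: |R|=0.5077
|R(-1.84)|=0.2921 |R(-1.36)|=0.2881 |R(-0.86)|=0.4266
Bisect:
  x_lo=-3.5616 |R|=2.9555  x_hi=-0.0784 |R|=0.9246
  mid=-1.81999 |R|=0.28860 →hi
  mid=-2.69078 |R|=0.86661 →hi
  mid=-3.12617 |R|=1.64793 →lo
  mid=-2.90848 |R|=1.20217 →lo
  mid=-2.79963 |R|=1.02183 →lo
  mid=-2.74520 |R|=0.94122 →hi
  mid=-2.77242 |R|=0.98076 →hi
  mid=-2.78602 |R|=1.00110 →lo
  mid=-2.77922 |R|=0.99088 →hi
  ...
  [-2.78538,-2.78517] ⇒ x*=-2.7853
Interval (-2.7853, 0).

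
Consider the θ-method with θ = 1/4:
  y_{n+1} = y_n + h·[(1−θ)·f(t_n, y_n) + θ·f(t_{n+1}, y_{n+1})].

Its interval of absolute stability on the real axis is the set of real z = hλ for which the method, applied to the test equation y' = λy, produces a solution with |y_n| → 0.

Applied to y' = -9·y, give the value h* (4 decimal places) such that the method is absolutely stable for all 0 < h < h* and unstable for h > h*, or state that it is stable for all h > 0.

Set f=λy, z=hλ:
  y_{n+1} = y_n + z·[3/4·y_n + 1/4·y_{n+1}] ⇒ (1 − 1/4z)y_{n+1} = (1 + 3/4z)y_n
  so R(z) = (1 + 3/4z)/(1 − 1/4z).

Need |R(x)|<1, x<0.
x=-0.71: |R|=0.3970
R=−1: 1+3/4x = −1+1/4x ⇒ -1/2x=2 ⇒ x=2/(-1/2)=-4.0000
Confirm numerically:
  x=-3.742: |R|=0.93335 <1
  x=-3.460: |R|=0.85523 <1
  x=-3.385: |R|=0.83345 <1
  x=-2.665: |R|=0.59940 <1
  x=-4.543: |R|=1.12712 >1
  x=-4.249: |R|=1.06037 >1
  x=-4.183: |R|=1.04473 >1
Interval (-4.0000, 0).

(-4.0000,0); λ=-9 ⇒ h* = (4)/9 = 0.4444.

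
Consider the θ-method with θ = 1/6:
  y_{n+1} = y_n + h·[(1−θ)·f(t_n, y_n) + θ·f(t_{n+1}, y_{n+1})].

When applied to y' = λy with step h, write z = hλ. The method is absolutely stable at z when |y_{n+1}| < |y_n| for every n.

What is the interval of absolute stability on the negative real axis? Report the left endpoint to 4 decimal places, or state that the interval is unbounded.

With y'=λy (z=hλ):
  y_{n+1} = y_n + z·[5/6·y_n + 1/6·y_{n+1}] ⇒ (1 − 1/6z)y_{n+1} = (1 + 5/6z)y_n
  R(z) = (1 + 5/6z)/(1 − 1/6z).

Boundary: |R(x)|=1, x<0.
x=-1.42: |R|=0.1482
R=−1: 1+5/6x = −1+1/6x ⇒ -2/3x=2 ⇒ x=2/(-2/3)=-3.0000
Confirm numerically:
  x=-2.735: |R|=0.87865 <1
  x=-1.837: |R|=0.40641 <1
  x=-1.356: |R|=0.10604 <1
  x=-3.411: |R|=1.17469 >1
  x=-3.304: |R|=1.13070 >1
Stable set (-3.0000, 0).

(-3.0000, 0).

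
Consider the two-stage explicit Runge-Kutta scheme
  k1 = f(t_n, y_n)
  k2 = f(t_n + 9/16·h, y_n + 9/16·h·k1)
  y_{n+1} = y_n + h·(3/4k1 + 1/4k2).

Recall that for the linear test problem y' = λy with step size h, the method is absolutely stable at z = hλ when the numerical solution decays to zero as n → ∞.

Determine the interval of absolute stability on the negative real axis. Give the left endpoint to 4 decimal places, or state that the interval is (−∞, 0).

With y'=λy (z=hλ):
  k1=λy_n ⇒ h·k1=z·y_n;  k2=λ(1+9/16z)y_n ⇒ h·k2=z(1+9/16z)y_n
  y_{n+1}/y_n = 1 + 3/4z + 1/4z(1+9/16z) = 1 + z + 9/64z²
  R(z) = 1 + z + 9/64z².

Boundary: |R(x)|=1, x<0.
x=-1.59: |R|=0.2345
R=1: x+9/64x²=0 ⇒ x=−64/9=-7.1111; min R=1−1/(4·9/64)=-0.7778>−1
Confirm numerically:
  x=-6.626: |R|=0.54798 <1
  x=-4.404: |R|=0.67655 <1
  x=-4.113: |R|=0.73408 <1
  x=-3.968: |R|=0.75386 <1
  x=-7.664: |R|=1.59588 >1
  x=-7.294: |R|=1.18759 >1
Interval (-7.1111, 0).

z∈(-7.1111,0).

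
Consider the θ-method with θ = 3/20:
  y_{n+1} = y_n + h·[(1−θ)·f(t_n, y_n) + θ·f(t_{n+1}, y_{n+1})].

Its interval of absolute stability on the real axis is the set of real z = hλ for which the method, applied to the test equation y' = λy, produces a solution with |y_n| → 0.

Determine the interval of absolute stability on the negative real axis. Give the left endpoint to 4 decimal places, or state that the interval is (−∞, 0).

Test eqn y'=λy, z=hλ:
  y_{n+1} = y_n + z·[17/20·y_n + 3/20·y_{n+1}] ⇒ (1 − 3/20z)y_{n+1} = (1 + 17/20z)y_n
  ⇒ R(z) = (1 + 17/20z)/(1 − 3/20z).

Solve |R(x)|<1 on ℝ⁻.
x=-1.03: |R|=0.1078
R=−1: 1+17/20x = −1+3/20x ⇒ -7/10x=2 ⇒ x=2/(-7/10)=-2.8571
Confirm numerically:
  x=-2.792: |R|=0.96786 <1
  x=-1.917: |R|=0.48887 <1
  x=-1.555: |R|=0.26090 <1
  x=-1.237: |R|=0.04340 <1
  x=-3.165: |R|=1.14613 >1
  x=-3.060: |R|=1.09733 >1
  x=-2.903: |R|=1.02236 >1
Interval (-2.8571, 0).

(-2.8571, 0).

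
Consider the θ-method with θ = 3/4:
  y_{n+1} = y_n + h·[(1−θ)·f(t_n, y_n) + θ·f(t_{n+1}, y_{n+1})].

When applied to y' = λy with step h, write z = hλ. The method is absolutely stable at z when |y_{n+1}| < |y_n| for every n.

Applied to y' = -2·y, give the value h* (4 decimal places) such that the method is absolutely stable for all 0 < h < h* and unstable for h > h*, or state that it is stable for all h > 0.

On y'=λy, z=hλ:
  y_{n+1} = y_n + z·[1/4·y_n + 3/4·y_{n+1}] ⇒ (1 − 3/4z)y_{n+1} = (1 + 1/4z)y_n
  Hence R(z) = (1 + 1/4z)/(1 − 3/4z).

Boundary: |R(x)|=1, x<0.
x=-1.37: |R|=0.3243
x=-2: |R|=0.2000
x=-10: |R|=0.1765
x=-100: |R|=0.3158
θ=3/4≥1/2 ⇒ |1+1/4x|<|1−3/4x| ∀x<0 ⇒ interval (−∞,0).

interval (−∞, 0). Any h>0 works for λ=-2.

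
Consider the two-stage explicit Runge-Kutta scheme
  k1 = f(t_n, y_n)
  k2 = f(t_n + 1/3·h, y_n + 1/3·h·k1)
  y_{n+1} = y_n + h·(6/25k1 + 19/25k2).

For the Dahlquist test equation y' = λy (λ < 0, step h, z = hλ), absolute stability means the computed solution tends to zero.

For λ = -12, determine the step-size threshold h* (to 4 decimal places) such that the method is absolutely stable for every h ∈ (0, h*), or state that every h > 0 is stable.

(-3.9474,0); λ=-12 ⇒ h* = (75/19)/12 = 0.3289.

With y'=λy (z=hλ):
  k1=λy_n ⇒ h·k1=z·y_n;  k2=λ(1+1/3z)y_n ⇒ h·k2=z(1+1/3z)y_n
  y_{n+1}/y_n = 1 + 6/25z + 19/25z(1+1/3z) = 1 + z + 19/75z²
  ⇒ R(z) = 1 + z + 19/75z².

Solve |R(x)|<1 on ℝ⁻.
x=-0.67: |R|=0.4437
R=1: x+19/75x²=0 ⇒ x=−75/19=-3.9474; min R=1−1/(4·19/75)=0.0132>−1
Confirm numerically:
  x=-2.519: |R|=0.08849 <1
  x=-2.340: |R|=0.04715 <1
  x=-1.936: |R|=0.01352 <1
  x=-1.653: |R|=0.03921 <1
  x=-4.531: |R|=1.66992 >1
  x=-4.101: |R|=1.15961 >1
Stable set (-3.9474, 0).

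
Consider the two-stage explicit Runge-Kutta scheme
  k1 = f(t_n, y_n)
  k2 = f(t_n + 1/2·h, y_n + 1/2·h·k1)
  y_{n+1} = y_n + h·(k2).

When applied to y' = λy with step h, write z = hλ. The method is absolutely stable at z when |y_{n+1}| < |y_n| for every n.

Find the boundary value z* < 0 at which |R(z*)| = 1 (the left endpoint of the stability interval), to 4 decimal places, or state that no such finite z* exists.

z* = -2.0000.

On y'=λy, z=hλ:
  k1=λy_n ⇒ h·k1=z·y_n;  k2=λ(1+1/2z)y_n ⇒ h·k2=z(1+1/2z)y_n
  y_{n+1}/y_n = 1 + z(1+1/2z) = 1 + z + 1/2z²
  so R(z) = 1 + z + 1/2z².

Find x<0 with |R(x)|<1.
x=-1.38: |R|=0.5722
R=1: x+1/2x²=0 ⇒ x=−2=-2.0000; min R=1−1/(4·1/2)=0.5000>−1
Confirm numerically:
  x=-1.969: |R|=0.96948 <1
  x=-1.913: |R|=0.91678 <1
  x=-1.131: |R|=0.50858 <1
  x=-1.015: |R|=0.50011 <1
  x=-2.557: |R|=1.71212 >1
  x=-2.240: |R|=1.26880 >1
Interval (-2.0000, 0).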